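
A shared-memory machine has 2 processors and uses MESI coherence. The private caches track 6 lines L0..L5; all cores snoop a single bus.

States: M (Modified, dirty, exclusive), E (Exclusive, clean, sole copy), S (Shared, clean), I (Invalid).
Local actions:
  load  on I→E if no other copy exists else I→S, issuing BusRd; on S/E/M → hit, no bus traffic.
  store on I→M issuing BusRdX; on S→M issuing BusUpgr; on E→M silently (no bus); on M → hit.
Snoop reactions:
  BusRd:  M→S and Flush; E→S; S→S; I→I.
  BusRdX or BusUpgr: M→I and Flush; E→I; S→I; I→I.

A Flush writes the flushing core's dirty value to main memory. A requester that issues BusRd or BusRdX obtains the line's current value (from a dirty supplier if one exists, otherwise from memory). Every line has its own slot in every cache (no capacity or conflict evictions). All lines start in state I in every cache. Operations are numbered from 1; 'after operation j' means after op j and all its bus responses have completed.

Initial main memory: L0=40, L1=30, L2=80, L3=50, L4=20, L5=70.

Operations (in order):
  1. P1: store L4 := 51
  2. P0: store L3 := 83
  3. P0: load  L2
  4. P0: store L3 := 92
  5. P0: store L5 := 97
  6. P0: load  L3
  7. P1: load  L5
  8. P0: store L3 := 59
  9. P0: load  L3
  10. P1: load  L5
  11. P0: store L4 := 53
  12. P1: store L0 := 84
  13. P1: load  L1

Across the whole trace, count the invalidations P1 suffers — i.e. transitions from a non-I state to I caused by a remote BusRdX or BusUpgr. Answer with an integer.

1. P1: store L4 := 51  bus=[BusRdX]  L4: P0=I P1=M  mem[L4]=20
2. P0: store L3 := 83  bus=[BusRdX]  L3: P0=M P1=I  mem[L3]=50
3. P0: load  L2  bus=[BusRd]  L2: P0=E P1=I  mem[L2]=80
4. P0: store L3 := 92  bus=[-]  L3: P0=M P1=I  mem[L3]=50
5. P0: store L5 := 97  bus=[BusRdX]  L5: P0=M P1=I  mem[L5]=70
6. P0: load  L3  bus=[-]  L3: P0=M P1=I  mem[L3]=50
7. P1: load  L5  bus=[BusRd,Flush]  L5: P0=S P1=S  mem[L5]=97
8. P0: store L3 := 59  bus=[-]  L3: P0=M P1=I  mem[L3]=50
9. P0: load  L3  bus=[-]  L3: P0=M P1=I  mem[L3]=50
10. P1: load  L5  bus=[-]  L5: P0=S P1=S  mem[L5]=97
11. P0: store L4 := 53  bus=[BusRdX,Flush]  L4: P0=M P1=I  mem[L4]=51
12. P1: store L0 := 84  bus=[BusRdX]  L0: P0=I P1=M  mem[L0]=40
13. P1: load  L1  bus=[BusRd]  L1: P0=I P1=E  mem[L1]=30

invalidations = 1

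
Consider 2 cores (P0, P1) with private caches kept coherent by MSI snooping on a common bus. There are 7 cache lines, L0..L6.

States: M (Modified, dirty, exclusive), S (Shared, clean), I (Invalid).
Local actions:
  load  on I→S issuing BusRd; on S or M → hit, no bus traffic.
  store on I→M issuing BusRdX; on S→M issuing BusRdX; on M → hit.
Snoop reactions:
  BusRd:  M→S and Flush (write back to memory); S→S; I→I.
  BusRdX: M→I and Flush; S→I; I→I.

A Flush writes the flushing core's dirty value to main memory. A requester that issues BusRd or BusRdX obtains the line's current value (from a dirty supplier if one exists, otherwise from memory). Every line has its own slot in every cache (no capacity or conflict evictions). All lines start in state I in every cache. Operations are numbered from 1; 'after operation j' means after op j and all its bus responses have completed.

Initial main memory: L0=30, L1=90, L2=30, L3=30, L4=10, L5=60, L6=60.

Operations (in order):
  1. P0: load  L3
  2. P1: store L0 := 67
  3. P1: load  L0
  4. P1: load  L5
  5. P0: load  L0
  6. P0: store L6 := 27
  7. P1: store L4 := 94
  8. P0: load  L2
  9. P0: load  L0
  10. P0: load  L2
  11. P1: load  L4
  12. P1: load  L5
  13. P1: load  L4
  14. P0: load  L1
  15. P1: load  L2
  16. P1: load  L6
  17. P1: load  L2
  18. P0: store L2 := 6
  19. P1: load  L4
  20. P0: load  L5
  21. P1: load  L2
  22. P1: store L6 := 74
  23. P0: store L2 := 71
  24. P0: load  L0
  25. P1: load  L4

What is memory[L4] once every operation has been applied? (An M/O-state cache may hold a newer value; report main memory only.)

memory[L4] = 10

[1] P0: load  L3 | P0:S(30), P1:I | bus: BusRd
[2] P1: store L0 := 67 | P0:I, P1:M(67) | bus: BusRdX
[3] P1: load  L0 | P0:I, P1:M(67) | bus: none
[4] P1: load  L5 | P0:I, P1:S(60) | bus: BusRd
[5] P0: load  L0 | P0:S(67), P1:S(67) | bus: BusRd,Flush
[6] P0: store L6 := 27 | P0:M(27), P1:I | bus: BusRdX
[7] P1: store L4 := 94 | P0:I, P1:M(94) | bus: BusRdX
[8] P0: load  L2 | P0:S(30), P1:I | bus: BusRd
[9] P0: load  L0 | P0:S(67), P1:S(67) | bus: none
[10] P0: load  L2 | P0:S(30), P1:I | bus: none
[11] P1: load  L4 | P0:I, P1:M(94) | bus: none
[12] P1: load  L5 | P0:I, P1:S(60) | bus: none
[13] P1: load  L4 | P0:I, P1:M(94) | bus: none
[14] P0: load  L1 | P0:S(90), P1:I | bus: BusRd
[15] P1: load  L2 | P0:S(30), P1:S(30) | bus: BusRd
[16] P1: load  L6 | P0:S(27), P1:S(27) | bus: BusRd,Flush
[17] P1: load  L2 | P0:S(30), P1:S(30) | bus: none
[18] P0: store L2 := 6 | P0:M(6), P1:I | bus: BusRdX
[19] P1: load  L4 | P0:I, P1:M(94) | bus: none
[20] P0: load  L5 | P0:S(60), P1:S(60) | bus: BusRd
[21] P1: load  L2 | P0:S(6), P1:S(6) | bus: BusRd,Flush
[22] P1: store L6 := 74 | P0:I, P1:M(74) | bus: BusRdX
[23] P0: store L2 := 71 | P0:M(71), P1:I | bus: BusRdX
[24] P0: load  L0 | P0:S(67), P1:S(67) | bus: none
[25] P1: load  L4 | P0:I, P1:M(94) | bus: none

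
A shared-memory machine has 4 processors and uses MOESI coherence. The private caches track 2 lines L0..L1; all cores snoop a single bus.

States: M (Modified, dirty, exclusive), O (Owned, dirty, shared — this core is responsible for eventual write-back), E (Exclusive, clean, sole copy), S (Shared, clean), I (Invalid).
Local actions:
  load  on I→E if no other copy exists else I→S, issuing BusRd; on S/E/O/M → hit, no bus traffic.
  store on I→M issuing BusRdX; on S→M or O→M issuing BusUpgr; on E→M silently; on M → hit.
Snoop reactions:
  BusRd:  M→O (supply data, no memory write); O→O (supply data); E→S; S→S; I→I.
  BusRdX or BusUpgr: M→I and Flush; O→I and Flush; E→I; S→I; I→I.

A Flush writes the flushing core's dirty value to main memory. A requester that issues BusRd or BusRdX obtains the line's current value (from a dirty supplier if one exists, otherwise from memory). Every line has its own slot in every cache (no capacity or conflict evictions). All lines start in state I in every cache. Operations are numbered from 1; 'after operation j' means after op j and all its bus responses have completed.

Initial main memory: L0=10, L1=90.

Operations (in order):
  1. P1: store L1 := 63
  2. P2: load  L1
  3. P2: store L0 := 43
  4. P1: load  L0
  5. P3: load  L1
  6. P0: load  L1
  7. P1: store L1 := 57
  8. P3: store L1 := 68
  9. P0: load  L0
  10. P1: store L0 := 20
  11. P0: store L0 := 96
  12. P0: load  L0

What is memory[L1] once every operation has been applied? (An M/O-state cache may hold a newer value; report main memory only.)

step 1: P1: store L1 := 63  ⟶  IMII  (L1)  txn=BusRdX  M[L1]=90
step 2: P2: load  L1  ⟶  IOSI  (L1)  txn=BusRd  M[L1]=90
step 3: P2: store L0 := 43  ⟶  IIMI  (L0)  txn=BusRdX  M[L0]=10
step 4: P1: load  L0  ⟶  ISOI  (L0)  txn=BusRd  M[L0]=10
step 5: P3: load  L1  ⟶  IOSS  (L1)  txn=BusRd  M[L1]=90
step 6: P0: load  L1  ⟶  SOSS  (L1)  txn=BusRd  M[L1]=90
step 7: P1: store L1 := 57  ⟶  IMII  (L1)  txn=BusUpgr  M[L1]=90
step 8: P3: store L1 := 68  ⟶  IIIM  (L1)  txn=BusRdX+Flush  M[L1]=57
step 9: P0: load  L0  ⟶  SSOI  (L0)  txn=BusRd  M[L0]=10
step 10: P1: store L0 := 20  ⟶  IMII  (L0)  txn=BusUpgr+Flush  M[L0]=43
step 11: P0: store L0 := 96  ⟶  MIII  (L0)  txn=BusRdX+Flush  M[L0]=20
step 12: P0: load  L0  ⟶  MIII  (L0)  txn=∅  M[L0]=20

memory[L1] = 57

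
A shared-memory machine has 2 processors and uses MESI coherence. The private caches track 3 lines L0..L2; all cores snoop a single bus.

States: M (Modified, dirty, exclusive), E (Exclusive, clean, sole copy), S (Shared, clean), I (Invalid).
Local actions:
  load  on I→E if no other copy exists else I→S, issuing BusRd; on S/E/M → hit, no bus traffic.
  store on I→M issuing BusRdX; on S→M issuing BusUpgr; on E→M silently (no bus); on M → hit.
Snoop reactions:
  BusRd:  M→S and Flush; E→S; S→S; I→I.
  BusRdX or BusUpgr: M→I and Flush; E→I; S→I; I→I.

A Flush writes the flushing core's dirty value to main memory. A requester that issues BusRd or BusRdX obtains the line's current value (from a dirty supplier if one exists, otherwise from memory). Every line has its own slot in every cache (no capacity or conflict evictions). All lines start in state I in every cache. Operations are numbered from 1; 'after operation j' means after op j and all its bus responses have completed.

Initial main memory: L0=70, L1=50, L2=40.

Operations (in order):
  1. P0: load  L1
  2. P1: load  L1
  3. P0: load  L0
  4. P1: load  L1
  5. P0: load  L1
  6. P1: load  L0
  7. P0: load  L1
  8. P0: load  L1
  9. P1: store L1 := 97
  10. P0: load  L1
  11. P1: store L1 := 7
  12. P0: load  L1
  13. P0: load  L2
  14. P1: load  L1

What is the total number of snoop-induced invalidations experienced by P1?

[1] P0: load  L1 | P0:E(50), P1:I | bus: BusRd
[2] P1: load  L1 | P0:S(50), P1:S(50) | bus: BusRd
[3] P0: load  L0 | P0:E(70), P1:I | bus: BusRd
[4] P1: load  L1 | P0:S(50), P1:S(50) | bus: none
[5] P0: load  L1 | P0:S(50), P1:S(50) | bus: none
[6] P1: load  L0 | P0:S(70), P1:S(70) | bus: BusRd
[7] P0: load  L1 | P0:S(50), P1:S(50) | bus: none
[8] P0: load  L1 | P0:S(50), P1:S(50) | bus: none
[9] P1: store L1 := 97 | P0:I, P1:M(97) | bus: BusUpgr
[10] P0: load  L1 | P0:S(97), P1:S(97) | bus: BusRd,Flush
[11] P1: store L1 := 7 | P0:I, P1:M(7) | bus: BusUpgr
[12] P0: load  L1 | P0:S(7), P1:S(7) | bus: BusRd,Flush
[13] P0: load  L2 | P0:E(40), P1:I | bus: BusRd
[14] P1: load  L1 | P0:S(7), P1:S(7) | bus: none

invalidations = 0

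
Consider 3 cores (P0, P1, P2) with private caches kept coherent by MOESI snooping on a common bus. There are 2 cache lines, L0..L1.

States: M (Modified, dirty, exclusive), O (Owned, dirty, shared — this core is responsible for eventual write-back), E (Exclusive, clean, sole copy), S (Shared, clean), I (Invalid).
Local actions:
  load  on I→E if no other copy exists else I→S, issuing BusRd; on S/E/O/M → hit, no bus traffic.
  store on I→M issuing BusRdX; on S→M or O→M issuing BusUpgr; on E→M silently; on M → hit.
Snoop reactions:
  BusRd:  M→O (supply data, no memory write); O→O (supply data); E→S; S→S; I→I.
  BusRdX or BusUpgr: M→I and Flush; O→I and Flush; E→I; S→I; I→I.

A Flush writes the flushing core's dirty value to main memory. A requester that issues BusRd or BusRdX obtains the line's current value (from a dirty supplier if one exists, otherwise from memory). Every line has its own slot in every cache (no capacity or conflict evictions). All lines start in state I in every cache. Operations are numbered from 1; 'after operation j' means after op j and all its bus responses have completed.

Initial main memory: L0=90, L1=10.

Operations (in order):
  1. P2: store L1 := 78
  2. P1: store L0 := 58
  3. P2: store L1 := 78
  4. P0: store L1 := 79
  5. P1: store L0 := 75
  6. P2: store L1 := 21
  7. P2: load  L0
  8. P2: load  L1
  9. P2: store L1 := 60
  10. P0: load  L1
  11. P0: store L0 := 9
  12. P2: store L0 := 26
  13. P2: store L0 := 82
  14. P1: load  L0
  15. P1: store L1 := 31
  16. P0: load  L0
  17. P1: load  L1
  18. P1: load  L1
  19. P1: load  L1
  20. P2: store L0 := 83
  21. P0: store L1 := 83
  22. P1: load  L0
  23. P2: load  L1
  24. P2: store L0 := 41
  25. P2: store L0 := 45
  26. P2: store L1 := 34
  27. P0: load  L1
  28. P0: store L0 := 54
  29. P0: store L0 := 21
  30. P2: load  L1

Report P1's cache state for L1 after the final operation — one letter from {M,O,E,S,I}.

state = I

[1] P2: store L1 := 78 | P0:I, P1:I, P2:M(78) | bus: BusRdX
[2] P1: store L0 := 58 | P0:I, P1:M(58), P2:I | bus: BusRdX
[3] P2: store L1 := 78 | P0:I, P1:I, P2:M(78) | bus: none
[4] P0: store L1 := 79 | P0:M(79), P1:I, P2:I | bus: BusRdX,Flush
[5] P1: store L0 := 75 | P0:I, P1:M(75), P2:I | bus: none
[6] P2: store L1 := 21 | P0:I, P1:I, P2:M(21) | bus: BusRdX,Flush
[7] P2: load  L0 | P0:I, P1:O(75), P2:S(75) | bus: BusRd
[8] P2: load  L1 | P0:I, P1:I, P2:M(21) | bus: none
[9] P2: store L1 := 60 | P0:I, P1:I, P2:M(60) | bus: none
[10] P0: load  L1 | P0:S(60), P1:I, P2:O(60) | bus: BusRd
[11] P0: store L0 := 9 | P0:M(9), P1:I, P2:I | bus: BusRdX,Flush
[12] P2: store L0 := 26 | P0:I, P1:I, P2:M(26) | bus: BusRdX,Flush
[13] P2: store L0 := 82 | P0:I, P1:I, P2:M(82) | bus: none
[14] P1: load  L0 | P0:I, P1:S(82), P2:O(82) | bus: BusRd
[15] P1: store L1 := 31 | P0:I, P1:M(31), P2:I | bus: BusRdX,Flush
[16] P0: load  L0 | P0:S(82), P1:S(82), P2:O(82) | bus: BusRd
[17] P1: load  L1 | P0:I, P1:M(31), P2:I | bus: none
[18] P1: load  L1 | P0:I, P1:M(31), P2:I | bus: none
[19] P1: load  L1 | P0:I, P1:M(31), P2:I | bus: none
[20] P2: store L0 := 83 | P0:I, P1:I, P2:M(83) | bus: BusUpgr
[21] P0: store L1 := 83 | P0:M(83), P1:I, P2:I | bus: BusRdX,Flush
[22] P1: load  L0 | P0:I, P1:S(83), P2:O(83) | bus: BusRd
[23] P2: load  L1 | P0:O(83), P1:I, P2:S(83) | bus: BusRd
[24] P2: store L0 := 41 | P0:I, P1:I, P2:M(41) | bus: BusUpgr
[25] P2: store L0 := 45 | P0:I, P1:I, P2:M(45) | bus: none
[26] P2: store L1 := 34 | P0:I, P1:I, P2:M(34) | bus: BusUpgr,Flush
[27] P0: load  L1 | P0:S(34), P1:I, P2:O(34) | bus: BusRd
[28] P0: store L0 := 54 | P0:M(54), P1:I, P2:I | bus: BusRdX,Flush
[29] P0: store L0 := 21 | P0:M(21), P1:I, P2:I | bus: none
[30] P2: load  L1 | P0:S(34), P1:I, P2:O(34) | bus: none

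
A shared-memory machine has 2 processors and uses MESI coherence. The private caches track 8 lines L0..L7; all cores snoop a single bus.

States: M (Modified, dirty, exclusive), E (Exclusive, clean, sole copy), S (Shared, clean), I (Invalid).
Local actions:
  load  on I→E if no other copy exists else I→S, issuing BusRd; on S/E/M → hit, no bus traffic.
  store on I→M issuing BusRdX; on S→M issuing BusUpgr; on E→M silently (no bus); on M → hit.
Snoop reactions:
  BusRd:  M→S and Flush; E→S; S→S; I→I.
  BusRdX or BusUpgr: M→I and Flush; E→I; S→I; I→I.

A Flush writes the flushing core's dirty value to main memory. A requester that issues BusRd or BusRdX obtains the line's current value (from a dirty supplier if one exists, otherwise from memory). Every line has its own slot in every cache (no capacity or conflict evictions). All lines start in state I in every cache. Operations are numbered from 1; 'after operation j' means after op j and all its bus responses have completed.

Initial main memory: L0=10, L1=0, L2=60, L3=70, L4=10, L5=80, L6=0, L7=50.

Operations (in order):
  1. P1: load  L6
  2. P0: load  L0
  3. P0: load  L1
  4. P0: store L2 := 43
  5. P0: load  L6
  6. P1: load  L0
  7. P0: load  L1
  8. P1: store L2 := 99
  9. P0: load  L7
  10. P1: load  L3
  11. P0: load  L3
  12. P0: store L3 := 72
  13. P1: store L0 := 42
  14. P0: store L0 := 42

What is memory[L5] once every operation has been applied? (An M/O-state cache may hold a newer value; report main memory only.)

memory[L5] = 80

step 1: P1: load  L6  ⟶  IE  (L6)  txn=BusRd  M[L6]=0
step 2: P0: load  L0  ⟶  EI  (L0)  txn=BusRd  M[L0]=10
step 3: P0: load  L1  ⟶  EI  (L1)  txn=BusRd  M[L1]=0
step 4: P0: store L2 := 43  ⟶  MI  (L2)  txn=BusRdX  M[L2]=60
step 5: P0: load  L6  ⟶  SS  (L6)  txn=BusRd  M[L6]=0
step 6: P1: load  L0  ⟶  SS  (L0)  txn=BusRd  M[L0]=10
step 7: P0: load  L1  ⟶  EI  (L1)  txn=∅  M[L1]=0
step 8: P1: store L2 := 99  ⟶  IM  (L2)  txn=BusRdX+Flush  M[L2]=43
step 9: P0: load  L7  ⟶  EI  (L7)  txn=BusRd  M[L7]=50
step 10: P1: load  L3  ⟶  IE  (L3)  txn=BusRd  M[L3]=70
step 11: P0: load  L3  ⟶  SS  (L3)  txn=BusRd  M[L3]=70
step 12: P0: store L3 := 72  ⟶  MI  (L3)  txn=BusUpgr  M[L3]=70
step 13: P1: store L0 := 42  ⟶  IM  (L0)  txn=BusUpgr  M[L0]=10
step 14: P0: store L0 := 42  ⟶  MI  (L0)  txn=BusRdX+Flush  M[L0]=42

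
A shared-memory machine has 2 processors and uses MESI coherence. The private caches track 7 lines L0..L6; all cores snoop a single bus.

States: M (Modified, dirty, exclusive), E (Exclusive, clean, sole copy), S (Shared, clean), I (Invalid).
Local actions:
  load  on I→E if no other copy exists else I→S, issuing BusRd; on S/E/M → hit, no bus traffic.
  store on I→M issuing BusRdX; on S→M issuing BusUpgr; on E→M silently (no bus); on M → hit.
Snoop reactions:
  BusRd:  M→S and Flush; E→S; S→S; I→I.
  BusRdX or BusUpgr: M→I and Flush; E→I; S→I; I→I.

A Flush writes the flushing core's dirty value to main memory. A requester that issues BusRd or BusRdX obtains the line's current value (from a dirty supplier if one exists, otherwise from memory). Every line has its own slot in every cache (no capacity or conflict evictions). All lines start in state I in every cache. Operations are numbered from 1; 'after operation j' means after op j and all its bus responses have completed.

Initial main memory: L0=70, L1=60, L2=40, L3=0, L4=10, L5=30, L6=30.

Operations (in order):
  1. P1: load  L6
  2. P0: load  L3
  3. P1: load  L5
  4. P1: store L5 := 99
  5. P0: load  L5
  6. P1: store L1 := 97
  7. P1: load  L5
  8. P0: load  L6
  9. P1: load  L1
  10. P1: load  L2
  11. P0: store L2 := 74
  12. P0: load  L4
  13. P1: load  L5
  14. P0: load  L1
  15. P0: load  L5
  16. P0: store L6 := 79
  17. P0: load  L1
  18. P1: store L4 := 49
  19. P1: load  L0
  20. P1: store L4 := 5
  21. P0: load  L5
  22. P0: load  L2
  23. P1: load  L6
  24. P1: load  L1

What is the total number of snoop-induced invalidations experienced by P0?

invalidations = 1

  op1 P1: load  L6 → I/E on L6; bus BusRd; mem=30
  op2 P0: load  L3 → E/I on L3; bus BusRd; mem=0
  op3 P1: load  L5 → I/E on L5; bus BusRd; mem=30
  op4 P1: store L5 := 99 → I/M on L5; bus (none); mem=30
  op5 P0: load  L5 → S/S on L5; bus BusRd Flush; mem=99
  op6 P1: store L1 := 97 → I/M on L1; bus BusRdX; mem=60
  op7 P1: load  L5 → S/S on L5; bus (none); mem=99
  op8 P0: load  L6 → S/S on L6; bus BusRd; mem=30
  op9 P1: load  L1 → I/M on L1; bus (none); mem=60
  op10 P1: load  L2 → I/E on L2; bus BusRd; mem=40
  op11 P0: store L2 := 74 → M/I on L2; bus BusRdX; mem=40
  op12 P0: load  L4 → E/I on L4; bus BusRd; mem=10
  op13 P1: load  L5 → S/S on L5; bus (none); mem=99
  op14 P0: load  L1 → S/S on L1; bus BusRd Flush; mem=97
  op15 P0: load  L5 → S/S on L5; bus (none); mem=99
  op16 P0: store L6 := 79 → M/I on L6; bus BusUpgr; mem=30
  op17 P0: load  L1 → S/S on L1; bus (none); mem=97
  op18 P1: store L4 := 49 → I/M on L4; bus BusRdX; mem=10
  op19 P1: load  L0 → I/E on L0; bus BusRd; mem=70
  op20 P1: store L4 := 5 → I/M on L4; bus (none); mem=10
  op21 P0: load  L5 → S/S on L5; bus (none); mem=99
  op22 P0: load  L2 → M/I on L2; bus (none); mem=40
  op23 P1: load  L6 → S/S on L6; bus BusRd Flush; mem=79
  op24 P1: load  L1 → S/S on L1; bus (none); mem=97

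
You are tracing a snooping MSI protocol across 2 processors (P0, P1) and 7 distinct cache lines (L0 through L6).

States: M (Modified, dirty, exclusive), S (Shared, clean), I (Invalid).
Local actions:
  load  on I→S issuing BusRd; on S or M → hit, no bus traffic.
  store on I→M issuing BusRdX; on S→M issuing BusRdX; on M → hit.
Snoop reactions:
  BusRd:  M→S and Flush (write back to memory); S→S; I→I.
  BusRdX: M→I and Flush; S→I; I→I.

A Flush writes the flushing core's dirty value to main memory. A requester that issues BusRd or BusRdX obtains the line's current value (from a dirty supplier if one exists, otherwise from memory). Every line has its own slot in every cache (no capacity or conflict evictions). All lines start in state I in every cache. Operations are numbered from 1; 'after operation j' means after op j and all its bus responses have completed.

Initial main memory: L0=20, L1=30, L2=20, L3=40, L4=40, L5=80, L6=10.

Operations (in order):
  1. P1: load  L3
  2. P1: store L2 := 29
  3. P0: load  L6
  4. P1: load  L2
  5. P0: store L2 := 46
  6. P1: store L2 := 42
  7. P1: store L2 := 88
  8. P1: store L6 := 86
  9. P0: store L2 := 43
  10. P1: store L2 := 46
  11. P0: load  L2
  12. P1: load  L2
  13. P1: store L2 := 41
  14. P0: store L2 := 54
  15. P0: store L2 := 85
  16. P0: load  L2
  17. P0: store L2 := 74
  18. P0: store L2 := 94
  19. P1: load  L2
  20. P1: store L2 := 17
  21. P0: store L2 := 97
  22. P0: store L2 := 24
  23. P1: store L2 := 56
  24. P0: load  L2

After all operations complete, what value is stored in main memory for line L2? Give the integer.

1. P1: load  L3  bus=[BusRd]  L3: P0=I P1=S  mem[L3]=40
2. P1: store L2 := 29  bus=[BusRdX]  L2: P0=I P1=M  mem[L2]=20
3. P0: load  L6  bus=[BusRd]  L6: P0=S P1=I  mem[L6]=10
4. P1: load  L2  bus=[-]  L2: P0=I P1=M  mem[L2]=20
5. P0: store L2 := 46  bus=[BusRdX,Flush]  L2: P0=M P1=I  mem[L2]=29
6. P1: store L2 := 42  bus=[BusRdX,Flush]  L2: P0=I P1=M  mem[L2]=46
7. P1: store L2 := 88  bus=[-]  L2: P0=I P1=M  mem[L2]=46
8. P1: store L6 := 86  bus=[BusRdX]  L6: P0=I P1=M  mem[L6]=10
9. P0: store L2 := 43  bus=[BusRdX,Flush]  L2: P0=M P1=I  mem[L2]=88
10. P1: store L2 := 46  bus=[BusRdX,Flush]  L2: P0=I P1=M  mem[L2]=43
11. P0: load  L2  bus=[BusRd,Flush]  L2: P0=S P1=S  mem[L2]=46
12. P1: load  L2  bus=[-]  L2: P0=S P1=S  mem[L2]=46
13. P1: store L2 := 41  bus=[BusRdX]  L2: P0=I P1=M  mem[L2]=46
14. P0: store L2 := 54  bus=[BusRdX,Flush]  L2: P0=M P1=I  mem[L2]=41
15. P0: store L2 := 85  bus=[-]  L2: P0=M P1=I  mem[L2]=41
16. P0: load  L2  bus=[-]  L2: P0=M P1=I  mem[L2]=41
17. P0: store L2 := 74  bus=[-]  L2: P0=M P1=I  mem[L2]=41
18. P0: store L2 := 94  bus=[-]  L2: P0=M P1=I  mem[L2]=41
19. P1: load  L2  bus=[BusRd,Flush]  L2: P0=S P1=S  mem[L2]=94
20. P1: store L2 := 17  bus=[BusRdX]  L2: P0=I P1=M  mem[L2]=94
21. P0: store L2 := 97  bus=[BusRdX,Flush]  L2: P0=M P1=I  mem[L2]=17
22. P0: store L2 := 24  bus=[-]  L2: P0=M P1=I  mem[L2]=17
23. P1: store L2 := 56  bus=[BusRdX,Flush]  L2: P0=I P1=M  mem[L2]=24
24. P0: load  L2  bus=[BusRd,Flush]  L2: P0=S P1=S  mem[L2]=56

memory[L2] = 56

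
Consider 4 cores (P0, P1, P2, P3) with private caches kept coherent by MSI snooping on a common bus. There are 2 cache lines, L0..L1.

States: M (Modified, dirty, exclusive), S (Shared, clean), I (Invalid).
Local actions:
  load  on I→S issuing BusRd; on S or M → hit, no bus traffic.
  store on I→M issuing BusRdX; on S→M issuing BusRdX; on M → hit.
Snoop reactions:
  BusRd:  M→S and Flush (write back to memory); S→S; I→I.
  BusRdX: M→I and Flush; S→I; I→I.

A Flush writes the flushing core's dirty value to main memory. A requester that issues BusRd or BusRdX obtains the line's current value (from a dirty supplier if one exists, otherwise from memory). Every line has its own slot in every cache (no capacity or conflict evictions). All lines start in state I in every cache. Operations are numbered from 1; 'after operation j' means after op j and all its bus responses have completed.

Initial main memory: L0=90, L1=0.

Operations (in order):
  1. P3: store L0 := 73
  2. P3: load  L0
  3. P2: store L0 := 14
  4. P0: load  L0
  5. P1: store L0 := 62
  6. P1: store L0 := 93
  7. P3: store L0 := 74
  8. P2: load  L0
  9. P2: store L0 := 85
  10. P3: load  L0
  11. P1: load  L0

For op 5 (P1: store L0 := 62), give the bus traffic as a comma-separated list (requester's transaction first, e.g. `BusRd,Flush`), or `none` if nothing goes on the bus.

[1] P3: store L0 := 73 | P0:I, P1:I, P2:I, P3:M(73) | bus: BusRdX
[2] P3: load  L0 | P0:I, P1:I, P2:I, P3:M(73) | bus: none
[3] P2: store L0 := 14 | P0:I, P1:I, P2:M(14), P3:I | bus: BusRdX,Flush
[4] P0: load  L0 | P0:S(14), P1:I, P2:S(14), P3:I | bus: BusRd,Flush
[5] P1: store L0 := 62 | P0:I, P1:M(62), P2:I, P3:I | bus: BusRdX
[6] P1: store L0 := 93 | P0:I, P1:M(93), P2:I, P3:I | bus: none
[7] P3: store L0 := 74 | P0:I, P1:I, P2:I, P3:M(74) | bus: BusRdX,Flush
[8] P2: load  L0 | P0:I, P1:I, P2:S(74), P3:S(74) | bus: BusRd,Flush
[9] P2: store L0 := 85 | P0:I, P1:I, P2:M(85), P3:I | bus: BusRdX
[10] P3: load  L0 | P0:I, P1:I, P2:S(85), P3:S(85) | bus: BusRd,Flush
[11] P1: load  L0 | P0:I, P1:S(85), P2:S(85), P3:S(85) | bus: BusRd

bus = BusRdX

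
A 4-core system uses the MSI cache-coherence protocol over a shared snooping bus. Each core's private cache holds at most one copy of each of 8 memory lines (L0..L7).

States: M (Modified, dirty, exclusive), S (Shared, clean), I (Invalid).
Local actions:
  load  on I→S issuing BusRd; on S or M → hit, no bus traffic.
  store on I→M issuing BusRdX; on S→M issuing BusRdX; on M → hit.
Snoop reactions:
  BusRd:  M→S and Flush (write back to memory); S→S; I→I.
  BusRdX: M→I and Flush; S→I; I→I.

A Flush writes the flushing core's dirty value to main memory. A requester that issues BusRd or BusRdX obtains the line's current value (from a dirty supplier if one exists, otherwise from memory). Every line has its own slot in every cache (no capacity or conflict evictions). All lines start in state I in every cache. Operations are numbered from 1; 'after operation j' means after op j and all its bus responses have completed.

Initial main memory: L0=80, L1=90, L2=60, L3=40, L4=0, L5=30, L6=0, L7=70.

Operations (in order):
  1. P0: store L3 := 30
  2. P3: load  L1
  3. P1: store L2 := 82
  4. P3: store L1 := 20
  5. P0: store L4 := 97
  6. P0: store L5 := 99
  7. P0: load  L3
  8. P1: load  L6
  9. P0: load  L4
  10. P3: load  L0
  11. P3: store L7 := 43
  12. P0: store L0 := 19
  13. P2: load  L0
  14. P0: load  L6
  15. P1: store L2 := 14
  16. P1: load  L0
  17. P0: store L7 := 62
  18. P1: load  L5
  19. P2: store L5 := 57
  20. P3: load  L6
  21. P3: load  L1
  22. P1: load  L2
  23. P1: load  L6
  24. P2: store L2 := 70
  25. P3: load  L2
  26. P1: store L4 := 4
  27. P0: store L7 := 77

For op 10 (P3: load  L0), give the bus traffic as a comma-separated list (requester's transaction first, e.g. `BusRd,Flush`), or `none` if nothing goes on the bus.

1. P0: store L3 := 30  bus=[BusRdX]  L3: P0=M P1=I P2=I P3=I  mem[L3]=40
2. P3: load  L1  bus=[BusRd]  L1: P0=I P1=I P2=I P3=S  mem[L1]=90
3. P1: store L2 := 82  bus=[BusRdX]  L2: P0=I P1=M P2=I P3=I  mem[L2]=60
4. P3: store L1 := 20  bus=[BusRdX]  L1: P0=I P1=I P2=I P3=M  mem[L1]=90
5. P0: store L4 := 97  bus=[BusRdX]  L4: P0=M P1=I P2=I P3=I  mem[L4]=0
6. P0: store L5 := 99  bus=[BusRdX]  L5: P0=M P1=I P2=I P3=I  mem[L5]=30
7. P0: load  L3  bus=[-]  L3: P0=M P1=I P2=I P3=I  mem[L3]=40
8. P1: load  L6  bus=[BusRd]  L6: P0=I P1=S P2=I P3=I  mem[L6]=0
9. P0: load  L4  bus=[-]  L4: P0=M P1=I P2=I P3=I  mem[L4]=0
10. P3: load  L0  bus=[BusRd]  L0: P0=I P1=I P2=I P3=S  mem[L0]=80
11. P3: store L7 := 43  bus=[BusRdX]  L7: P0=I P1=I P2=I P3=M  mem[L7]=70
12. P0: store L0 := 19  bus=[BusRdX]  L0: P0=M P1=I P2=I P3=I  mem[L0]=80
13. P2: load  L0  bus=[BusRd,Flush]  L0: P0=S P1=I P2=S P3=I  mem[L0]=19
14. P0: load  L6  bus=[BusRd]  L6: P0=S P1=S P2=I P3=I  mem[L6]=0
15. P1: store L2 := 14  bus=[-]  L2: P0=I P1=M P2=I P3=I  mem[L2]=60
16. P1: load  L0  bus=[BusRd]  L0: P0=S P1=S P2=S P3=I  mem[L0]=19
17. P0: store L7 := 62  bus=[BusRdX,Flush]  L7: P0=M P1=I P2=I P3=I  mem[L7]=43
18. P1: load  L5  bus=[BusRd,Flush]  L5: P0=S P1=S P2=I P3=I  mem[L5]=99
19. P2: store L5 := 57  bus=[BusRdX]  L5: P0=I P1=I P2=M P3=I  mem[L5]=99
20. P3: load  L6  bus=[BusRd]  L6: P0=S P1=S P2=I P3=S  mem[L6]=0
21. P3: load  L1  bus=[-]  L1: P0=I P1=I P2=I P3=M  mem[L1]=90
22. P1: load  L2  bus=[-]  L2: P0=I P1=M P2=I P3=I  mem[L2]=60
23. P1: load  L6  bus=[-]  L6: P0=S P1=S P2=I P3=S  mem[L6]=0
24. P2: store L2 := 70  bus=[BusRdX,Flush]  L2: P0=I P1=I P2=M P3=I  mem[L2]=14
25. P3: load  L2  bus=[BusRd,Flush]  L2: P0=I P1=I P2=S P3=S  mem[L2]=70
26. P1: store L4 := 4  bus=[BusRdX,Flush]  L4: P0=I P1=M P2=I P3=I  mem[L4]=97
27. P0: store L7 := 77  bus=[-]  L7: P0=M P1=I P2=I P3=I  mem[L7]=43

bus = BusRd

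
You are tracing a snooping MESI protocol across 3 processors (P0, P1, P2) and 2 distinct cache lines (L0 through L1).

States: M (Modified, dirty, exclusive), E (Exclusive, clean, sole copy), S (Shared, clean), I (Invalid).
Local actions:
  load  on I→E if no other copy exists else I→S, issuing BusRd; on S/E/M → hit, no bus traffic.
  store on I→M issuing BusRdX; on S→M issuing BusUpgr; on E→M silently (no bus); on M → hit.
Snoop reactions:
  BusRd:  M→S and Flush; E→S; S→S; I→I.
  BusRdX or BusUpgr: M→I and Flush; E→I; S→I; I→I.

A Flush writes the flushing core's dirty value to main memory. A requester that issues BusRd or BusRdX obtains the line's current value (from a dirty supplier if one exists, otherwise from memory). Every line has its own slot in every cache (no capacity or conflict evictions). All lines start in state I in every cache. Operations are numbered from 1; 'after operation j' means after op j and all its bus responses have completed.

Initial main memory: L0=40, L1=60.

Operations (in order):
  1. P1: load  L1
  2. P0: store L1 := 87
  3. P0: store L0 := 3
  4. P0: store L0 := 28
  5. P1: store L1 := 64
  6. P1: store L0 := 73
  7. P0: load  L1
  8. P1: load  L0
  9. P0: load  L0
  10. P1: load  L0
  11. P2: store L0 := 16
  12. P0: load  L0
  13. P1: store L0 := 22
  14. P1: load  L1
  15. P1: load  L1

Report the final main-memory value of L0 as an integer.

  op1 P1: load  L1 → I/E/I on L1; bus BusRd; mem=60
  op2 P0: store L1 := 87 → M/I/I on L1; bus BusRdX; mem=60
  op3 P0: store L0 := 3 → M/I/I on L0; bus BusRdX; mem=40
  op4 P0: store L0 := 28 → M/I/I on L0; bus (none); mem=40
  op5 P1: store L1 := 64 → I/M/I on L1; bus BusRdX Flush; mem=87
  op6 P1: store L0 := 73 → I/M/I on L0; bus BusRdX Flush; mem=28
  op7 P0: load  L1 → S/S/I on L1; bus BusRd Flush; mem=64
  op8 P1: load  L0 → I/M/I on L0; bus (none); mem=28
  op9 P0: load  L0 → S/S/I on L0; bus BusRd Flush; mem=73
  op10 P1: load  L0 → S/S/I on L0; bus (none); mem=73
  op11 P2: store L0 := 16 → I/I/M on L0; bus BusRdX; mem=73
  op12 P0: load  L0 → S/I/S on L0; bus BusRd Flush; mem=16
  op13 P1: store L0 := 22 → I/M/I on L0; bus BusRdX; mem=16
  op14 P1: load  L1 → S/S/I on L1; bus (none); mem=64
  op15 P1: load  L1 → S/S/I on L1; bus (none); mem=64

memory[L0] = 16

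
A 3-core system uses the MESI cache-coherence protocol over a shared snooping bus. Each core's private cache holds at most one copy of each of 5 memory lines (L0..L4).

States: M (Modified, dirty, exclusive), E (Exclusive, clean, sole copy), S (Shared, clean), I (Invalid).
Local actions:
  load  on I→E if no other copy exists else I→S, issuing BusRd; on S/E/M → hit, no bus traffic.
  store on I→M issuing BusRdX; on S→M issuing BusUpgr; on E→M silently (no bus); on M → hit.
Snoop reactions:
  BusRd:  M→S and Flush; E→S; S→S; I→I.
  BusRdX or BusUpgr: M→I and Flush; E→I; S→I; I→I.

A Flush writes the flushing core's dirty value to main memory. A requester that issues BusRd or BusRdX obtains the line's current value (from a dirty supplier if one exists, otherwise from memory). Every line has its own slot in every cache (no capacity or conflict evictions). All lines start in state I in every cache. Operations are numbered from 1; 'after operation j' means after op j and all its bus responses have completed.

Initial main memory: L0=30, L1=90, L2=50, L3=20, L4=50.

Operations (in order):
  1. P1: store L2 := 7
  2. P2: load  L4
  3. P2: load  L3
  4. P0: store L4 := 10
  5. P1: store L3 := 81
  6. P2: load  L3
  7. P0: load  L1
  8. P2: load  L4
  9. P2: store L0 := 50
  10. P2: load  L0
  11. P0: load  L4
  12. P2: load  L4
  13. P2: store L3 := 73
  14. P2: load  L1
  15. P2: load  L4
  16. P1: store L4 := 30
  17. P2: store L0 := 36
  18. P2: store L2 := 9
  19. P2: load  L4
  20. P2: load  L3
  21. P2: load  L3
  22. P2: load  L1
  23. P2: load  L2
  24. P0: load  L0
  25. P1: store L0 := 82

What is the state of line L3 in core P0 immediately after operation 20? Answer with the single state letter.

step 1: P1: store L2 := 7  ⟶  IMI  (L2)  txn=BusRdX  M[L2]=50
step 2: P2: load  L4  ⟶  IIE  (L4)  txn=BusRd  M[L4]=50
step 3: P2: load  L3  ⟶  IIE  (L3)  txn=BusRd  M[L3]=20
step 4: P0: store L4 := 10  ⟶  MII  (L4)  txn=BusRdX  M[L4]=50
step 5: P1: store L3 := 81  ⟶  IMI  (L3)  txn=BusRdX  M[L3]=20
step 6: P2: load  L3  ⟶  ISS  (L3)  txn=BusRd+Flush  M[L3]=81
step 7: P0: load  L1  ⟶  EII  (L1)  txn=BusRd  M[L1]=90
step 8: P2: load  L4  ⟶  SIS  (L4)  txn=BusRd+Flush  M[L4]=10
step 9: P2: store L0 := 50  ⟶  IIM  (L0)  txn=BusRdX  M[L0]=30
step 10: P2: load  L0  ⟶  IIM  (L0)  txn=∅  M[L0]=30
step 11: P0: load  L4  ⟶  SIS  (L4)  txn=∅  M[L4]=10
step 12: P2: load  L4  ⟶  SIS  (L4)  txn=∅  M[L4]=10
step 13: P2: store L3 := 73  ⟶  IIM  (L3)  txn=BusUpgr  M[L3]=81
step 14: P2: load  L1  ⟶  SIS  (L1)  txn=BusRd  M[L1]=90
step 15: P2: load  L4  ⟶  SIS  (L4)  txn=∅  M[L4]=10
step 16: P1: store L4 := 30  ⟶  IMI  (L4)  txn=BusRdX  M[L4]=10
step 17: P2: store L0 := 36  ⟶  IIM  (L0)  txn=∅  M[L0]=30
step 18: P2: store L2 := 9  ⟶  IIM  (L2)  txn=BusRdX+Flush  M[L2]=7
step 19: P2: load  L4  ⟶  ISS  (L4)  txn=BusRd+Flush  M[L4]=30
step 20: P2: load  L3  ⟶  IIM  (L3)  txn=∅  M[L3]=81
step 21: P2: load  L3  ⟶  IIM  (L3)  txn=∅  M[L3]=81
step 22: P2: load  L1  ⟶  SIS  (L1)  txn=∅  M[L1]=90
step 23: P2: load  L2  ⟶  IIM  (L2)  txn=∅  M[L2]=7
step 24: P0: load  L0  ⟶  SIS  (L0)  txn=BusRd+Flush  M[L0]=36
step 25: P1: store L0 := 82  ⟶  IMI  (L0)  txn=BusRdX  M[L0]=36

state = I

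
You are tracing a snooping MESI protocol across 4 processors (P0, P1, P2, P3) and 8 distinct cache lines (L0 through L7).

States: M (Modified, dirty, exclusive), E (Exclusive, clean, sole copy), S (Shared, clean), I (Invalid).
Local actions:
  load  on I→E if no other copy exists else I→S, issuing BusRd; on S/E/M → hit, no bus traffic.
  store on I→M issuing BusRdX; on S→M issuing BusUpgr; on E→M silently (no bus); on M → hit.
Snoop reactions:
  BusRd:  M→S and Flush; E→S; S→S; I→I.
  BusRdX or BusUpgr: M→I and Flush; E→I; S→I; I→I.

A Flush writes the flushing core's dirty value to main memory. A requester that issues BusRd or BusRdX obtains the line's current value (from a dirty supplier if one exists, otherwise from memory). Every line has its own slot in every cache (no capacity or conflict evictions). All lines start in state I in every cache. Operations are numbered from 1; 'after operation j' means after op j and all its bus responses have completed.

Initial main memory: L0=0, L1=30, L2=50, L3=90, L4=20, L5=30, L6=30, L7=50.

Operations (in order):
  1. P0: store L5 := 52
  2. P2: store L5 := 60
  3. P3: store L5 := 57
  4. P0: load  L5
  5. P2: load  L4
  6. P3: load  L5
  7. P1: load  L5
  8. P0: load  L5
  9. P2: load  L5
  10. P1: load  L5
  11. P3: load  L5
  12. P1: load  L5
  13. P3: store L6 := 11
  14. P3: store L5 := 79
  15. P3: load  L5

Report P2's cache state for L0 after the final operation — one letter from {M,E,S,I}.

state = I

step 1: P0: store L5 := 52  ⟶  MIII  (L5)  txn=BusRdX  M[L5]=30
step 2: P2: store L5 := 60  ⟶  IIMI  (L5)  txn=BusRdX+Flush  M[L5]=52
step 3: P3: store L5 := 57  ⟶  IIIM  (L5)  txn=BusRdX+Flush  M[L5]=60
step 4: P0: load  L5  ⟶  SIIS  (L5)  txn=BusRd+Flush  M[L5]=57
step 5: P2: load  L4  ⟶  IIEI  (L4)  txn=BusRd  M[L4]=20
step 6: P3: load  L5  ⟶  SIIS  (L5)  txn=∅  M[L5]=57
step 7: P1: load  L5  ⟶  SSIS  (L5)  txn=BusRd  M[L5]=57
step 8: P0: load  L5  ⟶  SSIS  (L5)  txn=∅  M[L5]=57
step 9: P2: load  L5  ⟶  SSSS  (L5)  txn=BusRd  M[L5]=57
step 10: P1: load  L5  ⟶  SSSS  (L5)  txn=∅  M[L5]=57
step 11: P3: load  L5  ⟶  SSSS  (L5)  txn=∅  M[L5]=57
step 12: P1: load  L5  ⟶  SSSS  (L5)  txn=∅  M[L5]=57
step 13: P3: store L6 := 11  ⟶  IIIM  (L6)  txn=BusRdX  M[L6]=30
step 14: P3: store L5 := 79  ⟶  IIIM  (L5)  txn=BusUpgr  M[L5]=57
step 15: P3: load  L5  ⟶  IIIM  (L5)  txn=∅  M[L5]=57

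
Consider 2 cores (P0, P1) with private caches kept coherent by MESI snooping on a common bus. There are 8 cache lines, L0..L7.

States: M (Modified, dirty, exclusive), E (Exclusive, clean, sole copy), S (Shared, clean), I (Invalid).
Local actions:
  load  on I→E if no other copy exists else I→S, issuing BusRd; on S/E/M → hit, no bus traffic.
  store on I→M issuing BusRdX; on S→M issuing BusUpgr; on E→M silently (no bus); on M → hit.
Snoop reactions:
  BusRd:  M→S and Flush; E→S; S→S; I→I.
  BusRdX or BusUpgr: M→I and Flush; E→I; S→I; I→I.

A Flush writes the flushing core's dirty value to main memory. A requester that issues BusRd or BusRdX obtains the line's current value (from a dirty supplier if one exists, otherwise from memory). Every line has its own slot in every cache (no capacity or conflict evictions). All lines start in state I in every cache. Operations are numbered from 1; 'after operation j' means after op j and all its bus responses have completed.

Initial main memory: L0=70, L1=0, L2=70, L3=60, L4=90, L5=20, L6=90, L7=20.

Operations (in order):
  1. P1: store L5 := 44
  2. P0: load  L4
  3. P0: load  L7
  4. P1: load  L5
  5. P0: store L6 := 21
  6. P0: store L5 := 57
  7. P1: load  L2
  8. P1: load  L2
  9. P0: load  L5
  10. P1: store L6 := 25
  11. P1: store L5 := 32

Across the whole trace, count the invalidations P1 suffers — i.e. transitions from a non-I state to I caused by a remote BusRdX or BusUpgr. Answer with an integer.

invalidations = 1

1. P1: store L5 := 44  bus=[BusRdX]  L5: P0=I P1=M  mem[L5]=20
2. P0: load  L4  bus=[BusRd]  L4: P0=E P1=I  mem[L4]=90
3. P0: load  L7  bus=[BusRd]  L7: P0=E P1=I  mem[L7]=20
4. P1: load  L5  bus=[-]  L5: P0=I P1=M  mem[L5]=20
5. P0: store L6 := 21  bus=[BusRdX]  L6: P0=M P1=I  mem[L6]=90
6. P0: store L5 := 57  bus=[BusRdX,Flush]  L5: P0=M P1=I  mem[L5]=44
7. P1: load  L2  bus=[BusRd]  L2: P0=I P1=E  mem[L2]=70
8. P1: load  L2  bus=[-]  L2: P0=I P1=E  mem[L2]=70
9. P0: load  L5  bus=[-]  L5: P0=M P1=I  mem[L5]=44
10. P1: store L6 := 25  bus=[BusRdX,Flush]  L6: P0=I P1=M  mem[L6]=21
11. P1: store L5 := 32  bus=[BusRdX,Flush]  L5: P0=I P1=M  mem[L5]=57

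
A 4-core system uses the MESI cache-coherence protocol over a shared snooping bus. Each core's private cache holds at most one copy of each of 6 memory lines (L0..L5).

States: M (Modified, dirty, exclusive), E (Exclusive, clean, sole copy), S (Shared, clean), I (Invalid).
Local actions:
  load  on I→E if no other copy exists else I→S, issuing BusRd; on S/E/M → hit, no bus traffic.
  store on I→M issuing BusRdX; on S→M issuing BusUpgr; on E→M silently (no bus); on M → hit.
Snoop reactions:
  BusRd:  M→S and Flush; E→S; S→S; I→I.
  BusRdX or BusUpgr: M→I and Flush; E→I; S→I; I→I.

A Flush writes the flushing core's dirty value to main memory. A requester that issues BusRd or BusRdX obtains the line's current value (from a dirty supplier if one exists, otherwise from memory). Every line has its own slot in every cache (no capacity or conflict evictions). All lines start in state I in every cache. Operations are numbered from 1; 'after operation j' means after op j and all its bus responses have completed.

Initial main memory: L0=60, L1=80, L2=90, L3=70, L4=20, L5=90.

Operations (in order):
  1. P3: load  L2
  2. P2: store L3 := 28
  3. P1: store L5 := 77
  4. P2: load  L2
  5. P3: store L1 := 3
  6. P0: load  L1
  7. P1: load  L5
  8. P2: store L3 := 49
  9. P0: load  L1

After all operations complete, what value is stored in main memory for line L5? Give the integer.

memory[L5] = 90

[1] P3: load  L2 | P0:I, P1:I, P2:I, P3:E(90) | bus: BusRd
[2] P2: store L3 := 28 | P0:I, P1:I, P2:M(28), P3:I | bus: BusRdX
[3] P1: store L5 := 77 | P0:I, P1:M(77), P2:I, P3:I | bus: BusRdX
[4] P2: load  L2 | P0:I, P1:I, P2:S(90), P3:S(90) | bus: BusRd
[5] P3: store L1 := 3 | P0:I, P1:I, P2:I, P3:M(3) | bus: BusRdX
[6] P0: load  L1 | P0:S(3), P1:I, P2:I, P3:S(3) | bus: BusRd,Flush
[7] P1: load  L5 | P0:I, P1:M(77), P2:I, P3:I | bus: none
[8] P2: store L3 := 49 | P0:I, P1:I, P2:M(49), P3:I | bus: none
[9] P0: load  L1 | P0:S(3), P1:I, P2:I, P3:S(3) | bus: none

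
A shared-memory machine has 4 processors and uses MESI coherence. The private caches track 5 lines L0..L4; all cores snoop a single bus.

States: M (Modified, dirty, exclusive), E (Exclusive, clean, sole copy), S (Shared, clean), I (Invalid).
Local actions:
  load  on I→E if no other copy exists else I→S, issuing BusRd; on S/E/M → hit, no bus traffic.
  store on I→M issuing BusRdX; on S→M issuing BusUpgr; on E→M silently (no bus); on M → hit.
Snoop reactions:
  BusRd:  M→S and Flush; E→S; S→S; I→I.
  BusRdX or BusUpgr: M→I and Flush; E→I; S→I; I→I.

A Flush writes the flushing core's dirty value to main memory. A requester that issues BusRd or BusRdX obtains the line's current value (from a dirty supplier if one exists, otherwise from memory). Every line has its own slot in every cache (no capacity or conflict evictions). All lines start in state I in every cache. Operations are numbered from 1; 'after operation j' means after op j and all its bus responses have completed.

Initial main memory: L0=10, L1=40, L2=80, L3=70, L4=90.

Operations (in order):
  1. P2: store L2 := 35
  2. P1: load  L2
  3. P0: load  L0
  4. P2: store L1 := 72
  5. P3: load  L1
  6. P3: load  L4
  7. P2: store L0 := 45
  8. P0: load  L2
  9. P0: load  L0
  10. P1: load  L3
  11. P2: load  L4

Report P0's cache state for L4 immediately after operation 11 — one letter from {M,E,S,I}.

1. P2: store L2 := 35  bus=[BusRdX]  L2: P0=I P1=I P2=M P3=I  mem[L2]=80
2. P1: load  L2  bus=[BusRd,Flush]  L2: P0=I P1=S P2=S P3=I  mem[L2]=35
3. P0: load  L0  bus=[BusRd]  L0: P0=E P1=I P2=I P3=I  mem[L0]=10
4. P2: store L1 := 72  bus=[BusRdX]  L1: P0=I P1=I P2=M P3=I  mem[L1]=40
5. P3: load  L1  bus=[BusRd,Flush]  L1: P0=I P1=I P2=S P3=S  mem[L1]=72
6. P3: load  L4  bus=[BusRd]  L4: P0=I P1=I P2=I P3=E  mem[L4]=90
7. P2: store L0 := 45  bus=[BusRdX]  L0: P0=I P1=I P2=M P3=I  mem[L0]=10
8. P0: load  L2  bus=[BusRd]  L2: P0=S P1=S P2=S P3=I  mem[L2]=35
9. P0: load  L0  bus=[BusRd,Flush]  L0: P0=S P1=I P2=S P3=I  mem[L0]=45
10. P1: load  L3  bus=[BusRd]  L3: P0=I P1=E P2=I P3=I  mem[L3]=70
11. P2: load  L4  bus=[BusRd]  L4: P0=I P1=I P2=S P3=S  mem[L4]=90

state = I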